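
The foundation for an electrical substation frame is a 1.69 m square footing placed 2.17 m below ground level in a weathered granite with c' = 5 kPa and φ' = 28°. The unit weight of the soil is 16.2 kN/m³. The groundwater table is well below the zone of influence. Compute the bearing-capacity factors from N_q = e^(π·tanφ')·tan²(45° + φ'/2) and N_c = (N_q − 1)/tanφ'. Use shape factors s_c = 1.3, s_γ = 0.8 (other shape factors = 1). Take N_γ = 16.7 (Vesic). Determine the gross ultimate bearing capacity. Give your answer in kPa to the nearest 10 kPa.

q_ult ≈ 870 kPa

tan28° = 0.5317, so N_q = e^(π×0.5317)·tan²(59°) = 5.314 × 2.77 = 14.72.
N_c = (14.72 − 1)/tan28° = 25.8.
q = γ·D_f = 16.2 × 2.17 = 35.154 kPa.
c·N_c·s_c = 5 × 25.803 × 1.3 = 167.72 kPa
q·N_q = 35.154 × 14.72 = 517.46 kPa
0.5·γ·B·N_γ·s_γ = 0.5 × 16.2 × 1.69 × 16.7 × 0.8 = 182.89 kPa
q_ult = 167.72 + 517.46 + 182.89 = 868.07 kPa.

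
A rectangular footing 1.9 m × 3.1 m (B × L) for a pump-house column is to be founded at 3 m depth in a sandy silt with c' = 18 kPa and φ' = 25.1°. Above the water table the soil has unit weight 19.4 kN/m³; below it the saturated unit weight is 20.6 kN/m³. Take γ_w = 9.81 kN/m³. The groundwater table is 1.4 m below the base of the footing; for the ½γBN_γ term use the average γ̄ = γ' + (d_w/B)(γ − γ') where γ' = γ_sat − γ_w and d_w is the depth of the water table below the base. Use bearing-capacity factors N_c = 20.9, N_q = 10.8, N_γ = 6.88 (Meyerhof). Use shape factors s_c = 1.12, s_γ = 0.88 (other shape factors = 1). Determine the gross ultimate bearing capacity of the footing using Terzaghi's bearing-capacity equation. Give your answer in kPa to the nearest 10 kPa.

Effective surcharge at the founding depth q = γ·D_f = 19.4 × 3 = 58.2 kPa.
With d_w = 1.4 m < B, γ̄ = 10.79 + (1.4/1.9) × (19.4 − 10.79) = 17.134 kN/m³.
q_ult = c·N_c·s_c + q·N_q + 0.5·γ·B·N_γ·s_γ
     = 18 × 20.9 × 1.12 + 58.2 × 10.8 + 0.5 × 17.134 × 1.9 × 6.88 × 0.88
     = 421.34 + 628.56 + 98.55 = 1148.5 kPa.

q_ult ≈ 1150 kPa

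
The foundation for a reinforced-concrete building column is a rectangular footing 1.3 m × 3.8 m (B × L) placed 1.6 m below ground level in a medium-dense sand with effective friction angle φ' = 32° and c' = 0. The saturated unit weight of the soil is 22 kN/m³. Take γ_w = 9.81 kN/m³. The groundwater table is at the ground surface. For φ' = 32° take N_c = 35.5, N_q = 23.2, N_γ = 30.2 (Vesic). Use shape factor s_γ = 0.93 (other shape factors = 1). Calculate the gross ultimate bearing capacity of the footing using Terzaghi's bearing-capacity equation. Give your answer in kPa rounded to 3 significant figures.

With the water table at the surface the whole profile is submerged: γ' = 22 − 9.81 = 12.19 kN/m³, so q = γ'·D_f = 19.504 kPa; the same γ' applies in the ½γBN_γ term.
q_ult = q·N_q + 0.5·γ·B·N_γ·s_γ
     = 19.504 × 23.2 + 0.5 × 12.19 × 1.3 × 30.2 × 0.93
     = 452.49 + 222.54 = 675.03 kPa.

q_ult ≈ 675 kPa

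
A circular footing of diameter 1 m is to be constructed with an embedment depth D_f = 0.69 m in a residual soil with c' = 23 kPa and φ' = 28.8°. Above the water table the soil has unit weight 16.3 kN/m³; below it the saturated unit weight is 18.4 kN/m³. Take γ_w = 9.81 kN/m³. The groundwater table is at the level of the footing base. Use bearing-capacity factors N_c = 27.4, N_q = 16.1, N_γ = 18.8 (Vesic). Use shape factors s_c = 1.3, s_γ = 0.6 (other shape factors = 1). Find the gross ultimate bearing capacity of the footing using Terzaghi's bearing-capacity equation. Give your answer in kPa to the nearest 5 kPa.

q = γ·D_f = 16.3 × 0.69 = 11.247 kPa.
For the ½γBN_γ term take γ' = 18.4 − 9.81 = 8.59 kN/m³ (soil below base is submerged).
c·N_c·s_c = 23 × 27.4 × 1.3 = 819.26 kPa
q·N_q = 11.247 × 16.1 = 181.08 kPa
0.5·γ·B·N_γ·s_γ = 0.5 × 8.59 × 1 × 18.8 × 0.6 = 48.448 kPa
q_ult = 819.26 + 181.08 + 48.448 = 1048.8 kPa.

q_ult ≈ 1050 kPa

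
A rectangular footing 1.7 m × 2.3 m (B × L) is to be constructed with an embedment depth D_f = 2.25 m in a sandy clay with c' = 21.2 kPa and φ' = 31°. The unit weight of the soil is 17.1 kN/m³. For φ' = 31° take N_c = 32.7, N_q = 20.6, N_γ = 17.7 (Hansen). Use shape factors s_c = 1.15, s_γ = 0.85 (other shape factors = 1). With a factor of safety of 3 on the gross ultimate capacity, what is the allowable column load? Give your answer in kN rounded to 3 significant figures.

P_all ≈ 2360 kN

Effective surcharge at the founding depth q = γ·D_f = 17.1 × 2.25 = 38.475 kPa.
q_ult = c·N_c·s_c + q·N_q + 0.5·γ·B·N_γ·s_γ
     = 21.2 × 32.7 × 1.15 + 38.475 × 20.6 + 0.5 × 17.1 × 1.7 × 17.7 × 0.85
     = 797.23 + 792.59 + 218.68 = 1808.5 kPa.
Gross allowable pressure q_all = 1808.5 / 3 = 602.83 kPa.
Footing area = 3.91 m², so allowable column load = 602.83 × 3.91 = 2357.1 kN.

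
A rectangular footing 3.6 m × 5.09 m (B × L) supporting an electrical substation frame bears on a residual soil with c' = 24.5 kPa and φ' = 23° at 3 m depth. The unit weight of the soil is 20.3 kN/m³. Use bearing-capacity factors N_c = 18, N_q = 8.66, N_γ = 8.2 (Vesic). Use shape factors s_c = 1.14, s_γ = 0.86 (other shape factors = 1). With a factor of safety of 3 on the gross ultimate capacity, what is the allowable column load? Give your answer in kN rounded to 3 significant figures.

P_all ≈ 7870 kN

Effective surcharge at the founding depth q = γ·D_f = 20.3 × 3 = 60.9 kPa.
q_ult = c·N_c·s_c + q·N_q + 0.5·γ·B·N_γ·s_γ
     = 24.5 × 18 × 1.14 + 60.9 × 8.66 + 0.5 × 20.3 × 3.6 × 8.2 × 0.86
     = 502.74 + 527.39 + 257.68 = 1287.8 kPa.
Gross allowable pressure q_all = 1287.8 / 3 = 429.27 kPa.
Footing area = 18.324 m², so allowable column load = 429.27 × 18.324 = 7866 kN.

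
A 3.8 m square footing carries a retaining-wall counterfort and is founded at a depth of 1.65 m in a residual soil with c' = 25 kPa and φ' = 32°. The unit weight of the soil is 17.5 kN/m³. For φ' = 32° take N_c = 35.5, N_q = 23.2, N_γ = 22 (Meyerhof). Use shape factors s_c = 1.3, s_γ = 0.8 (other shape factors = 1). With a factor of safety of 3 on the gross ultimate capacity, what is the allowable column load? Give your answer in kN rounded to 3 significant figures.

P_all ≈ 11600 kN

q = γ·D_f = 17.5 × 1.65 = 28.875 kPa.
c·N_c·s_c = 25 × 35.5 × 1.3 = 1153.8 kPa
q·N_q = 28.875 × 23.2 = 669.9 kPa
0.5·γ·B·N_γ·s_γ = 0.5 × 17.5 × 3.8 × 22 × 0.8 = 585.2 kPa
q_ult = 1153.8 + 669.9 + 585.2 = 2408.9 kPa.
Gross allowable pressure q_all = 2408.9 / 3 = 802.95 kPa.
Footing area = 14.44 m², so allowable column load = 802.95 × 14.44 = 11595 kN.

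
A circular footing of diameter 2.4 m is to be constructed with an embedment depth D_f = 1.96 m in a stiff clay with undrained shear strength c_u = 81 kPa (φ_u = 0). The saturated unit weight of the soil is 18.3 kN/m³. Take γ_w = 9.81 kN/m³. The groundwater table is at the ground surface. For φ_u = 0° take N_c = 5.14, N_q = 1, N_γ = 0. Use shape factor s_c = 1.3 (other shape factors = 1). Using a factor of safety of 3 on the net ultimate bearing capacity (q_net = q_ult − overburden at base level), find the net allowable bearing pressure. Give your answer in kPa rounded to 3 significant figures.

γ' = 18.3 − 9.81 = 8.49 kN/m³ (submerged throughout). q = 8.49 × 1.96 = 16.64 kPa.
c·N_c·s_c = 81 × 5.14 × 1.3 = 541.24 kPa
q·N_q = 16.64 × 1 = 16.64 kPa
q_ult = 541.24 + 16.64 = 557.88 kPa.
q_net = 557.88 − 16.64 = 541.24 kPa.
q_all(net) = 541.24 / 3 = 180.41 kPa.

q_all(net) ≈ 180 kPa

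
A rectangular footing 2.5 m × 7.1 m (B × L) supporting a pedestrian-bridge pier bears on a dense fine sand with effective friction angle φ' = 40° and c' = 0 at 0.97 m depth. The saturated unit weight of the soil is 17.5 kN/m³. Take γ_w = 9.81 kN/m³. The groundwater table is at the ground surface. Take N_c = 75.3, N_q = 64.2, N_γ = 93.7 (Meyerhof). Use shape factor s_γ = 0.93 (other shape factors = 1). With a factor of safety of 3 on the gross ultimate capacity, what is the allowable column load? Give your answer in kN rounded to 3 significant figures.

P_all ≈ 7790 kN

With the water table at the surface the whole profile is submerged: γ' = 17.5 − 9.81 = 7.69 kN/m³, so q = γ'·D_f = 7.4593 kPa; the same γ' applies in the ½γBN_γ term.
q_ult = q·N_q + 0.5·γ·B·N_γ·s_γ
     = 7.4593 × 64.2 + 0.5 × 7.69 × 2.5 × 93.7 × 0.93
     = 478.89 + 837.64 = 1316.5 kPa.
Gross allowable pressure q_all = 1316.5 / 3 = 438.84 kPa.
Footing area = 17.75 m², so allowable column load = 438.84 × 17.75 = 7789.5 kN.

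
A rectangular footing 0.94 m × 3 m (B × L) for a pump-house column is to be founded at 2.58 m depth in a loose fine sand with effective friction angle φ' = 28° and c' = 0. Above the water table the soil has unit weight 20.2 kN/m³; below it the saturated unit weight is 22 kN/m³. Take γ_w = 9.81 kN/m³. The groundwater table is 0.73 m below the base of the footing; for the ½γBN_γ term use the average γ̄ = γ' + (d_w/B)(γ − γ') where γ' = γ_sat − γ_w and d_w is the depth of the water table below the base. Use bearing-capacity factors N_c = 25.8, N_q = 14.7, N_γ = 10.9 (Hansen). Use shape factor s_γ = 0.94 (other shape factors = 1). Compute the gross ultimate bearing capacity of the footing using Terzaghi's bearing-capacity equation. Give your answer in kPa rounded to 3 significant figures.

q = γ·D_f = 20.2 × 2.58 = 52.116 kPa.
γ' = 12.19 kN/m³; averaging over the depth B below the base, γ̄ = γ' + (d_w/B)(γ − γ') = 18.411 kN/m³.
q·N_q = 52.116 × 14.7 = 766.11 kPa
0.5·γ·B·N_γ·s_γ = 0.5 × 18.411 × 0.94 × 10.9 × 0.94 = 88.658 kPa
q_ult = 766.11 + 88.658 = 854.76 kPa.

q_ult ≈ 855 kPa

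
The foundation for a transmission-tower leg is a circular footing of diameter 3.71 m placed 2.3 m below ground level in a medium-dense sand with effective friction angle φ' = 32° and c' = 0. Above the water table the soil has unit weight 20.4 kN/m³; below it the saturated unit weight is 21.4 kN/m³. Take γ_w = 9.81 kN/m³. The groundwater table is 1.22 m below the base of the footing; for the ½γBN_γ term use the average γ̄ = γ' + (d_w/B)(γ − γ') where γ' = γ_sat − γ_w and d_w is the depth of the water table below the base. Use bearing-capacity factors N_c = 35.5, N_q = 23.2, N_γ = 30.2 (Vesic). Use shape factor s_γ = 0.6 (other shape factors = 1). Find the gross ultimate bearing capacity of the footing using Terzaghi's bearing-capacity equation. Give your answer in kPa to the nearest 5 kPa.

q_ult ≈ 1575 kPa

Effective surcharge at the founding depth q = γ·D_f = 20.4 × 2.3 = 46.92 kPa.
With d_w = 1.22 m < B, γ̄ = 11.59 + (1.22/3.71) × (20.4 − 11.59) = 14.487 kN/m³.
q_ult = q·N_q + 0.5·γ·B·N_γ·s_γ
     = 46.92 × 23.2 + 0.5 × 14.487 × 3.71 × 30.2 × 0.6
     = 1088.5 + 486.95 = 1575.5 kPa.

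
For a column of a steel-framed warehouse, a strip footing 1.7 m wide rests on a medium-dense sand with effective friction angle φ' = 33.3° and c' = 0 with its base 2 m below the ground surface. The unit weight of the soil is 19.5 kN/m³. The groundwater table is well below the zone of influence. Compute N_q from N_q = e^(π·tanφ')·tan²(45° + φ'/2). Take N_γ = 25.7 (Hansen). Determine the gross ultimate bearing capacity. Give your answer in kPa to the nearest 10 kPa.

q_ult ≈ 1480 kPa

tan33.3° = 0.6569, so N_q = e^(π×0.6569)·tan²(61.65°) = 7.875 × 3.435 = 27.05.
Effective surcharge at the founding depth q = γ·D_f = 19.5 × 2 = 39 kPa.
q_ult = q·N_q + 0.5·γ·B·N_γ
     = 39 × 27.048 + 0.5 × 19.5 × 1.7 × 25.7
     = 1054.9 + 425.98 = 1480.8 kPa.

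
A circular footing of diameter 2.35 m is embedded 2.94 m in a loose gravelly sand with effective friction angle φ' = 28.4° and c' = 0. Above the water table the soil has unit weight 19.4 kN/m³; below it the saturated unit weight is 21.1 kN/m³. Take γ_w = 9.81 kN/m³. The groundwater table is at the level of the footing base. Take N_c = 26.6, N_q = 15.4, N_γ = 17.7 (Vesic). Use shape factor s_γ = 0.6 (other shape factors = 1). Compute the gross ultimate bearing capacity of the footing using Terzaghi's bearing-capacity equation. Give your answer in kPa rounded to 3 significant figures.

q_ult ≈ 1020 kPa

Effective surcharge at the founding depth q = γ·D_f = 19.4 × 2.94 = 57.036 kPa.
The water table coincides with the base, so in the self-weight term γ → γ' = 11.29 kN/m³.
q_ult = q·N_q + 0.5·γ·B·N_γ·s_γ
     = 57.036 × 15.4 + 0.5 × 11.29 × 2.35 × 17.7 × 0.6
     = 878.35 + 140.88 = 1019.2 kPa.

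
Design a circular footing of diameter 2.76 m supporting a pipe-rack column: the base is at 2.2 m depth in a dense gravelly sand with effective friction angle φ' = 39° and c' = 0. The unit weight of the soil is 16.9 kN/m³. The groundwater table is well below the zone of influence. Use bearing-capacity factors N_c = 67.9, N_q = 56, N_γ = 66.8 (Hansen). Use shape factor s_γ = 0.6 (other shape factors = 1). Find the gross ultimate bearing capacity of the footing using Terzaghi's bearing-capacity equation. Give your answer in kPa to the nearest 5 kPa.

q_ult ≈ 3015 kPa

Effective surcharge at the founding depth q = γ·D_f = 16.9 × 2.2 = 37.18 kPa.
q_ult = q·N_q + 0.5·γ·B·N_γ·s_γ
     = 37.18 × 56 + 0.5 × 16.9 × 2.76 × 66.8 × 0.6
     = 2082.1 + 934.75 = 3016.8 kPa.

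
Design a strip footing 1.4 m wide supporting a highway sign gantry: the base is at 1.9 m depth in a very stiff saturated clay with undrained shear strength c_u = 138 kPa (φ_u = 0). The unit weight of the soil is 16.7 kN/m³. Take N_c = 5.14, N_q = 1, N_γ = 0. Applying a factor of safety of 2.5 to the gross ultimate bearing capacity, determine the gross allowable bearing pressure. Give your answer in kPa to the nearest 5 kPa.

q = γ·D_f = 16.7 × 1.9 = 31.73 kPa.
c·N_c = 138 × 5.14 = 709.32 kPa
q·N_q = 31.73 × 1 = 31.73 kPa
q_ult = 709.32 + 31.73 = 741.05 kPa.
q_all = q_ult / FS = 741.05 / 2.5 = 296.42 kPa.

q_all ≈ 295 kPa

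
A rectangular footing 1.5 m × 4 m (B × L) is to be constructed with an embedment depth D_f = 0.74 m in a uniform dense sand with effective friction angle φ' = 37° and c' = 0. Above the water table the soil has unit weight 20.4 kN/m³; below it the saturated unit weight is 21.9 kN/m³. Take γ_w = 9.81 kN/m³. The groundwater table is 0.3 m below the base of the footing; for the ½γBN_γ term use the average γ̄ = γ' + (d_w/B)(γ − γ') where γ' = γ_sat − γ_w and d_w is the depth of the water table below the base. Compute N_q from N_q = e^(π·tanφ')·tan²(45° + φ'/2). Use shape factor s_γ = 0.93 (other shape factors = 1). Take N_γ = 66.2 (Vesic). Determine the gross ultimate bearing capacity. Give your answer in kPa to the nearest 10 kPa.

tan37° = 0.7536, so N_q = e^(π×0.7536)·tan²(63.5°) = 10.669 × 4.023 = 42.92.
Overburden at base level: q = 20.4 × 0.74 = 15.096 kPa.
The water table is 0.3 m below the base (< B = 1.5 m), so the ½γBN_γ term uses γ̄ = γ' + (d_w/B)(γ − γ') = 12.09 + (0.3/1.5)(20.4 − 12.09) = 13.752 kN/m³.
Surcharge term q·N_q = 15.096 × 42.92 = 647.92 kPa; self-weight term 0.5·γ·B·N_γ·s_γ = 0.5 × 13.752 × 1.5 × 66.2 × 0.93 = 634.99 kPa.
q_ult = 647.92 + 634.99 = 1282.9 kPa.

q_ult ≈ 1280 kPa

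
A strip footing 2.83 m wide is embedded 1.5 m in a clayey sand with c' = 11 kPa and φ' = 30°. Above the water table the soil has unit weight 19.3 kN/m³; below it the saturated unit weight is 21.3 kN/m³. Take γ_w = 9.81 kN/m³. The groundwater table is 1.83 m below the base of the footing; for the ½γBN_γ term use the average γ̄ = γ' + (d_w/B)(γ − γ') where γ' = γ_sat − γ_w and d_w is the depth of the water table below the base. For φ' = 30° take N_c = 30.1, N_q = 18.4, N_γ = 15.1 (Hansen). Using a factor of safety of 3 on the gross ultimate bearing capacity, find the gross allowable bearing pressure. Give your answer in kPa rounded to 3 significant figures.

q_all ≈ 406 kPa

Effective surcharge at the founding depth q = γ·D_f = 19.3 × 1.5 = 28.95 kPa.
With d_w = 1.83 m < B, γ̄ = 11.49 + (1.83/2.83) × (19.3 − 11.49) = 16.54 kN/m³.
q_ult = c·N_c + q·N_q + 0.5·γ·B·N_γ
     = 11 × 30.1 + 28.95 × 18.4 + 0.5 × 16.54 × 2.83 × 15.1
     = 331.1 + 532.68 + 353.41 = 1217.2 kPa.
q_all = 1217.2 / 3 = 405.73 kPa.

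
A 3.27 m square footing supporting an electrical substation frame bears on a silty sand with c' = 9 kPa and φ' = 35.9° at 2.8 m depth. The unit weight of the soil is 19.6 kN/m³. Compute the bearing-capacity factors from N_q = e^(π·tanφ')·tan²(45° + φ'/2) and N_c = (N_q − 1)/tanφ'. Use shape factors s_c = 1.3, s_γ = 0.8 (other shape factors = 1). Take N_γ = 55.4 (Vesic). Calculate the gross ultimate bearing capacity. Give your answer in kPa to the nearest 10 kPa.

tan35.9° = 0.7239, so N_q = e^(π×0.7239)·tan²(62.95°) = 9.719 × 3.835 = 37.28.
N_c = (37.28 − 1)/tan35.9° = 50.11.
Effective surcharge at the founding depth q = γ·D_f = 19.6 × 2.8 = 54.88 kPa.
q_ult = c·N_c·s_c + q·N_q + 0.5·γ·B·N_γ·s_γ
     = 9 × 50.115 × 1.3 + 54.88 × 37.277 + 0.5 × 19.6 × 3.27 × 55.4 × 0.8
     = 586.34 + 2045.8 + 1420.3 = 4052.4 kPa.

q_ult ≈ 4050 kPa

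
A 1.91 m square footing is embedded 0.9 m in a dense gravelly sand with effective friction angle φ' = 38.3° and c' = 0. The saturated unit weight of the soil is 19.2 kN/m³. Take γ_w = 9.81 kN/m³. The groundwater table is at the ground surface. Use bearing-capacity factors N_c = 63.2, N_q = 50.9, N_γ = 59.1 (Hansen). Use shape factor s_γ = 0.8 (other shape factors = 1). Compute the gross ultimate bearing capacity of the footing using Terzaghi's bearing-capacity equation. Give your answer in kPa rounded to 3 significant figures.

γ' = 19.2 − 9.81 = 9.39 kN/m³ (submerged throughout). q = 9.39 × 0.9 = 8.451 kPa; the same γ' applies in the ½γBN_γ term.
q·N_q = 8.451 × 50.9 = 430.16 kPa
0.5·γ·B·N_γ·s_γ = 0.5 × 9.39 × 1.91 × 59.1 × 0.8 = 423.98 kPa
q_ult = 430.16 + 423.98 = 854.14 kPa.

q_ult ≈ 854 kPa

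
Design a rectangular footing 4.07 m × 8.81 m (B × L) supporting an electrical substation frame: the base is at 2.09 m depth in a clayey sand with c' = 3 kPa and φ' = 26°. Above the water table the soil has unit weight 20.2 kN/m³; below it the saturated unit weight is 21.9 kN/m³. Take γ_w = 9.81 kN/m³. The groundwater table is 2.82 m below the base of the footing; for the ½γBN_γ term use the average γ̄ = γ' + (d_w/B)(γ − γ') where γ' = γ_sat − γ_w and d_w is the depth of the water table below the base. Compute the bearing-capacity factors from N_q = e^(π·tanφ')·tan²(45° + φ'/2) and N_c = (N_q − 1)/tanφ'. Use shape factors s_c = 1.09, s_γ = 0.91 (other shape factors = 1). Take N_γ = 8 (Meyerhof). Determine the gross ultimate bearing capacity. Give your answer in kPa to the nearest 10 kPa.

tan26° = 0.4877, so N_q = e^(π×0.4877)·tan²(58°) = 4.629 × 2.561 = 11.85.
N_c = (11.85 − 1)/tan26° = 22.25.
q = γ·D_f = 20.2 × 2.09 = 42.218 kPa.
γ' = 12.09 kN/m³; averaging over the depth B below the base, γ̄ = γ' + (d_w/B)(γ − γ') = 17.709 kN/m³.
c·N_c·s_c = 3 × 22.254 × 1.09 = 72.772 kPa
q·N_q = 42.218 × 11.854 = 500.46 kPa
0.5·γ·B·N_γ·s_γ = 0.5 × 17.709 × 4.07 × 8 × 0.91 = 262.36 kPa
q_ult = 72.772 + 500.46 + 262.36 = 835.59 kPa.

q_ult ≈ 840 kPa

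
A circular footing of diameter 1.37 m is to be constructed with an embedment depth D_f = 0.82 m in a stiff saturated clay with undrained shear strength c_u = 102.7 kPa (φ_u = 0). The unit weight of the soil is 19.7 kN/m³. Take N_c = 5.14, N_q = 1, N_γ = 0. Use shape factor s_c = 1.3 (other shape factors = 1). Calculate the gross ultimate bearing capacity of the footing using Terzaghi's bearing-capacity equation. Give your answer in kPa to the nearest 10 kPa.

Overburden at base level: q = 19.7 × 0.82 = 16.154 kPa.
Cohesion term c·N_c·s_c = 102.7 × 5.14 × 1.3 = 686.24 kPa; surcharge term q·N_q = 16.154 × 1 = 16.154 kPa.
q_ult = 686.24 + 16.154 = 702.4 kPa.

q_ult ≈ 700 kPa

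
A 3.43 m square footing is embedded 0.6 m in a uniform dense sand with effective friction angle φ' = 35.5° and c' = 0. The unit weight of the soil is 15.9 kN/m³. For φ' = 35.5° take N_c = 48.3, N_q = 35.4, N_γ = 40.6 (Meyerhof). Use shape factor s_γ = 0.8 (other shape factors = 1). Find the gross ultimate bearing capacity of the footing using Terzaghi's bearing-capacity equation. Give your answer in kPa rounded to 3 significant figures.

q = γ·D_f = 15.9 × 0.6 = 9.54 kPa.
q·N_q = 9.54 × 35.4 = 337.72 kPa
0.5·γ·B·N_γ·s_γ = 0.5 × 15.9 × 3.43 × 40.6 × 0.8 = 885.68 kPa
q_ult = 337.72 + 885.68 = 1223.4 kPa.

q_ult ≈ 1220 kPa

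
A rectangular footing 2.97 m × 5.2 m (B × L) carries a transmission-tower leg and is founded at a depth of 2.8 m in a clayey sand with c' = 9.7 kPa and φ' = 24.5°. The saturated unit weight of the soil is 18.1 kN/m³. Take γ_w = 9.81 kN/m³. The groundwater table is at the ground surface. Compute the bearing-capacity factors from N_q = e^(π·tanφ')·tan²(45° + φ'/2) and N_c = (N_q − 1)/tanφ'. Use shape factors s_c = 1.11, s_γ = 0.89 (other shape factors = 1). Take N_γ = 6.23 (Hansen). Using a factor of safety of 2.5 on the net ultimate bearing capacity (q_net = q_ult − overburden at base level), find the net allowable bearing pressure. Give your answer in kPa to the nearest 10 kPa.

N_q = e^(π·tan24.5°)·tan²(57.25°) = 10.12; N_c = (N_q − 1)/tanφ' = 20.01.
With the water table at the surface the whole profile is submerged: γ' = 18.1 − 9.81 = 8.29 kN/m³, so q = γ'·D_f = 23.212 kPa; the same γ' applies in the ½γBN_γ term.
q_ult = c·N_c·s_c + q·N_q + 0.5·γ·B·N_γ·s_γ
     = 9.7 × 20.006 × 1.11 + 23.212 × 10.117 + 0.5 × 8.29 × 2.97 × 6.23 × 0.89
     = 215.4 + 234.84 + 68.259 = 518.5 kPa.
q_net = 518.5 − 23.212 = 495.29 kPa.
q_all(net) = 495.29 / 2.5 = 198.12 kPa.

q_all(net) ≈ 200 kPa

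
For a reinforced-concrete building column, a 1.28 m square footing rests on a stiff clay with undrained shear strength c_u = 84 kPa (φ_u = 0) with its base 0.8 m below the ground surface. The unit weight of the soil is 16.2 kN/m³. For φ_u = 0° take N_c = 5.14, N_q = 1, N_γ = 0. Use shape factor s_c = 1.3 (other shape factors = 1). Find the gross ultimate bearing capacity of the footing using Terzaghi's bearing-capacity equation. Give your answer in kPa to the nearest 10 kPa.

q_ult ≈ 570 kPa

Overburden at base level: q = 16.2 × 0.8 = 12.96 kPa.
Cohesion term c·N_c·s_c = 84 × 5.14 × 1.3 = 561.29 kPa; surcharge term q·N_q = 12.96 × 1 = 12.96 kPa.
q_ult = 561.29 + 12.96 = 574.25 kPa.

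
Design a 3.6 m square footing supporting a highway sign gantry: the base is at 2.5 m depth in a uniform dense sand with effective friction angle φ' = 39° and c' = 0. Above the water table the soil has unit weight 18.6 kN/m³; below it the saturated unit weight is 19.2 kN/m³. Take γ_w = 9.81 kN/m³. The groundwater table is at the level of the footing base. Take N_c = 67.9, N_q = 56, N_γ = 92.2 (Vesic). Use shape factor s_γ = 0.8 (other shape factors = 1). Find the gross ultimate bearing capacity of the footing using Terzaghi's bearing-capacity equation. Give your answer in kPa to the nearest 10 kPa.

Effective surcharge at the founding depth q = γ·D_f = 18.6 × 2.5 = 46.5 kPa.
The water table coincides with the base, so in the self-weight term γ → γ' = 9.39 kN/m³.
q_ult = q·N_q + 0.5·γ·B·N_γ·s_γ
     = 46.5 × 56 + 0.5 × 9.39 × 3.6 × 92.2 × 0.8
     = 2604 + 1246.7 = 3850.7 kPa.

q_ult ≈ 3850 kPa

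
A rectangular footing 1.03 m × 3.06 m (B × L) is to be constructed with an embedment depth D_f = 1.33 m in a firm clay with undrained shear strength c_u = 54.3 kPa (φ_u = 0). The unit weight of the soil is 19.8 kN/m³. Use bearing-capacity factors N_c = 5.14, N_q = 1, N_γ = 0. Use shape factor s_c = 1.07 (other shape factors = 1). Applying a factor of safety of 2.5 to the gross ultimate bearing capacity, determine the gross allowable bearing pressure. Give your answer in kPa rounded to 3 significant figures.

q_all ≈ 130 kPa

q = γ·D_f = 19.8 × 1.33 = 26.334 kPa.
c·N_c·s_c = 54.3 × 5.14 × 1.07 = 298.64 kPa
q·N_q = 26.334 × 1 = 26.334 kPa
q_ult = 298.64 + 26.334 = 324.97 kPa.
q_all = q_ult / FS = 324.97 / 2.5 = 129.99 kPa.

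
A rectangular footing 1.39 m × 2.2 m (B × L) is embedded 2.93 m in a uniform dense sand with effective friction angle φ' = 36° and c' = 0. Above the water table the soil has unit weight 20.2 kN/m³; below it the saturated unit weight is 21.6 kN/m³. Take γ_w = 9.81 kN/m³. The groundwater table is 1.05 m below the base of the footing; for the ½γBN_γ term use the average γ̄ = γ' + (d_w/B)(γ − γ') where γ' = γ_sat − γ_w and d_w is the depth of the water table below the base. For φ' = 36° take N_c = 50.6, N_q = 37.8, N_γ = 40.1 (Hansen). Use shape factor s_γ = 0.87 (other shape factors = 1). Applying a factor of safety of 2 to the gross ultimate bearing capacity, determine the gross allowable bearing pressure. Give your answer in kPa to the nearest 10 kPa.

Overburden at base level: q = 20.2 × 2.93 = 59.186 kPa.
The water table is 1.05 m below the base (< B = 1.39 m), so the ½γBN_γ term uses γ̄ = γ' + (d_w/B)(γ − γ') = 11.79 + (1.05/1.39)(20.2 − 11.79) = 18.143 kN/m³.
Surcharge term q·N_q = 59.186 × 37.8 = 2237.2 kPa; self-weight term 0.5·γ·B·N_γ·s_γ = 0.5 × 18.143 × 1.39 × 40.1 × 0.87 = 439.9 kPa.
q_ult = 2237.2 + 439.9 = 2677.1 kPa.
q_all = q_ult / FS = 2677.1 / 2 = 1338.6 kPa.

q_all ≈ 1340 kPa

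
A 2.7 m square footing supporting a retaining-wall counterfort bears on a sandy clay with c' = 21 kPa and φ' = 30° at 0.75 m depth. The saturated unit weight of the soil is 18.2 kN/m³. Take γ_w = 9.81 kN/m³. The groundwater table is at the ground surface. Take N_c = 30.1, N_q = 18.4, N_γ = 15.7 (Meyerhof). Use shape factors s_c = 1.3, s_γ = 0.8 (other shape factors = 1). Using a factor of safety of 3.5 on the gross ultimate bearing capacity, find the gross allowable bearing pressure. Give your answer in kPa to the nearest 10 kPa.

With the water table at the surface the whole profile is submerged: γ' = 18.2 − 9.81 = 8.39 kN/m³, so q = γ'·D_f = 6.2925 kPa; the same γ' applies in the ½γBN_γ term.
q_ult = c·N_c·s_c + q·N_q + 0.5·γ·B·N_γ·s_γ
     = 21 × 30.1 × 1.3 + 6.2925 × 18.4 + 0.5 × 8.39 × 2.7 × 15.7 × 0.8
     = 821.73 + 115.78 + 142.26 = 1079.8 kPa.
q_all = 1079.8 / 3.5 = 308.51 kPa.

q_all ≈ 310 kPa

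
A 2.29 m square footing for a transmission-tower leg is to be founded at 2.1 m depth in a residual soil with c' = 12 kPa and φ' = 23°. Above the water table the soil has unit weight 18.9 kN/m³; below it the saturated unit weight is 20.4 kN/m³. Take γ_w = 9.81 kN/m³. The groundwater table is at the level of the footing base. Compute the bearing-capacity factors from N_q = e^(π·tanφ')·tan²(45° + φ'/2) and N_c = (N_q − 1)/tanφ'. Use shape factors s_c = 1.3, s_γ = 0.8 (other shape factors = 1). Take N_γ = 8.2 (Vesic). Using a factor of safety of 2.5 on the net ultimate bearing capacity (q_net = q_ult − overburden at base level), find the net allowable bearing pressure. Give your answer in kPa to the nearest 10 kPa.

q_all(net) ≈ 270 kPa

N_q = e^(π·tan23°)·tan²(56.5°) = 8.66; N_c = (N_q − 1)/tanφ' = 18.05.
Effective surcharge at the founding depth q = γ·D_f = 18.9 × 2.1 = 39.69 kPa.
The water table coincides with the base, so in the self-weight term γ → γ' = 10.59 kN/m³.
q_ult = c·N_c·s_c + q·N_q + 0.5·γ·B·N_γ·s_γ
     = 12 × 18.049 × 1.3 + 39.69 × 8.6612 + 0.5 × 10.59 × 2.29 × 8.2 × 0.8
     = 281.56 + 343.76 + 79.544 = 704.86 kPa.
q_net = 704.86 − 39.69 = 665.17 kPa.
q_all(net) = 665.17 / 2.5 = 266.07 kPa.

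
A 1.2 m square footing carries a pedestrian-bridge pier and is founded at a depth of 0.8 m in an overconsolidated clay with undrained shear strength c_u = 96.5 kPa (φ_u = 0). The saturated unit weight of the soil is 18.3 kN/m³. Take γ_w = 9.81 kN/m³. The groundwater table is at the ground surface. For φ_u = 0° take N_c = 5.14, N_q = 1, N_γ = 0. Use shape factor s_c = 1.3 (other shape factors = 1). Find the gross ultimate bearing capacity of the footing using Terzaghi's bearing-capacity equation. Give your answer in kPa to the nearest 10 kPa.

γ' = 18.3 − 9.81 = 8.49 kN/m³ (submerged throughout). q = 8.49 × 0.8 = 6.792 kPa.
c·N_c·s_c = 96.5 × 5.14 × 1.3 = 644.81 kPa
q·N_q = 6.792 × 1 = 6.792 kPa
q_ult = 644.81 + 6.792 = 651.61 kPa.

q_ult ≈ 650 kPa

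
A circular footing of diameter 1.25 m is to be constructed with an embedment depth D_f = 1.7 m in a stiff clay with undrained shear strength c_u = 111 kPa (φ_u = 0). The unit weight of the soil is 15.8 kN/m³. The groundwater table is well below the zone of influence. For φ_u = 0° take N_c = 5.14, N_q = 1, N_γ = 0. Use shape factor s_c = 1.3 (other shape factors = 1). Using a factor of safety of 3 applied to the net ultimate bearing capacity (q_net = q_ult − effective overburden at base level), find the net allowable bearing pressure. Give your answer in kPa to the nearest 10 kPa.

q_all(net) ≈ 250 kPa

Effective surcharge at the founding depth q = γ·D_f = 15.8 × 1.7 = 26.86 kPa.
q_ult = c·N_c·s_c + q·N_q
     = 111 × 5.14 × 1.3 + 26.86 × 1
     = 741.7 + 26.86 = 768.56 kPa.
Net ultimate: q_net = 768.56 − 26.86 = 741.7 kPa.
q_all(net) = 741.7 / 3 = 247.23 kPa.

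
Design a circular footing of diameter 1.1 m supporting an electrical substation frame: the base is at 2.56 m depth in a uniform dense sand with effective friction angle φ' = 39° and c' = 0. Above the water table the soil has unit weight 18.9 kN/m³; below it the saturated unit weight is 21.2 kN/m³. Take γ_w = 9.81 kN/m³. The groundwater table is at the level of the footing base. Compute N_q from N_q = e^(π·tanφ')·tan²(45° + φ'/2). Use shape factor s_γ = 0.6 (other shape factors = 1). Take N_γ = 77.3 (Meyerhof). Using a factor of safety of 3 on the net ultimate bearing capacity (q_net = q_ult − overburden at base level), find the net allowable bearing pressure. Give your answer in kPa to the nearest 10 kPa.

N_q = e^(π·tan39°)·tan²(64.5°) = 55.96.
Overburden at base level: q = 18.9 × 2.56 = 48.384 kPa.
Below the base the soil is submerged, so the ½γBN_γ term uses γ' = 21.2 − 9.81 = 11.39 kN/m³.
Surcharge term q·N_q = 48.384 × 55.957 = 2707.4 kPa; self-weight term 0.5·γ·B·N_γ·s_γ = 0.5 × 11.39 × 1.1 × 77.3 × 0.6 = 290.55 kPa.
q_ult = 2707.4 + 290.55 = 2998 kPa.
q_net = 2998 − 48.384 = 2949.6 kPa.
q_all(net) = 2949.6 / 3 = 983.2 kPa.

q_all(net) ≈ 980 kPa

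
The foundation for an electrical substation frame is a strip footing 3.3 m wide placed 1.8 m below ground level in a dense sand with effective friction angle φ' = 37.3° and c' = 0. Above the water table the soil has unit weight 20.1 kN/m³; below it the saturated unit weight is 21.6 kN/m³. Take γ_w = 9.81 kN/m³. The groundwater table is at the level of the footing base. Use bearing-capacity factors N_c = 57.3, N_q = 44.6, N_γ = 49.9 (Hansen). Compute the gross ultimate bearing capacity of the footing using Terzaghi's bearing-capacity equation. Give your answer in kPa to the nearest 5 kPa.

q = γ·D_f = 20.1 × 1.8 = 36.18 kPa.
For the ½γBN_γ term take γ' = 21.6 − 9.81 = 11.79 kN/m³ (soil below base is submerged).
q·N_q = 36.18 × 44.6 = 1613.6 kPa
0.5·γ·B·N_γ = 0.5 × 11.79 × 3.3 × 49.9 = 970.73 kPa
q_ult = 1613.6 + 970.73 = 2584.4 kPa.

q_ult ≈ 2585 kPa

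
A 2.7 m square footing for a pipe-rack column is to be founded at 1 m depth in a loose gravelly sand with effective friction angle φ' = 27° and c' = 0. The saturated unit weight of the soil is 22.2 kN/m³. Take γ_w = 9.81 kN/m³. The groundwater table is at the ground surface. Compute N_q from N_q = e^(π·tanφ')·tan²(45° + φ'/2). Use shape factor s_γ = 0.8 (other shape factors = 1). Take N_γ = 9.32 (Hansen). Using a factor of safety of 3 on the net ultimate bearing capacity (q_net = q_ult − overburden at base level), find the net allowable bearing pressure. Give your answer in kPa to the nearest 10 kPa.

q_all(net) ≈ 90 kPa

N_q = e^(π·tan27°)·tan²(58.5°) = 13.2.
γ' = 22.2 − 9.81 = 12.39 kN/m³ (submerged throughout). q = 12.39 × 1 = 12.39 kPa; the same γ' applies in the ½γBN_γ term.
q·N_q = 12.39 × 13.199 = 163.54 kPa
0.5·γ·B·N_γ·s_γ = 0.5 × 12.39 × 2.7 × 9.32 × 0.8 = 124.71 kPa
q_ult = 163.54 + 124.71 = 288.25 kPa.
q_net = 288.25 − 12.39 = 275.86 kPa.
q_all(net) = 275.86 / 3 = 91.953 kPa.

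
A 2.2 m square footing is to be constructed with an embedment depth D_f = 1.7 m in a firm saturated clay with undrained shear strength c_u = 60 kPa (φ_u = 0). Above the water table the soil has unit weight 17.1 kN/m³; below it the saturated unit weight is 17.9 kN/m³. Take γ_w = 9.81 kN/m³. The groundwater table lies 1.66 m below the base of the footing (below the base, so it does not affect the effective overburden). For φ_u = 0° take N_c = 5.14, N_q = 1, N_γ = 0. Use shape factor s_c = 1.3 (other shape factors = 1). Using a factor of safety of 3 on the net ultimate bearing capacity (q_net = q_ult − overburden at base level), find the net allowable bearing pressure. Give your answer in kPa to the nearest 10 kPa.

q_all(net) ≈ 130 kPa

Overburden at base level: q = 17.1 × 1.7 = 29.07 kPa.
Cohesion term c·N_c·s_c = 60 × 5.14 × 1.3 = 400.92 kPa; surcharge term q·N_q = 29.07 × 1 = 29.07 kPa.
q_ult = 400.92 + 29.07 = 429.99 kPa.
q_net = 429.99 − 29.07 = 400.92 kPa.
q_all(net) = 400.92 / 3 = 133.64 kPa.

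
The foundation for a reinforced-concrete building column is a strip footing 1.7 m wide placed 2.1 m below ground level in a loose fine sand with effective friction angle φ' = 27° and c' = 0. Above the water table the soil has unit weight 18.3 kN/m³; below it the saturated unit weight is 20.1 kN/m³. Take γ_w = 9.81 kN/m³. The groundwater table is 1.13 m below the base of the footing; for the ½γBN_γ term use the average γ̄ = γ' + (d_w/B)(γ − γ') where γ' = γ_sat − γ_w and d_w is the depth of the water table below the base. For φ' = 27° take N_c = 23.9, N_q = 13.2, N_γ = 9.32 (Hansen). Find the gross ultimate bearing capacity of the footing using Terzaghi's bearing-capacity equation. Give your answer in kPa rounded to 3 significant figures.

q_ult ≈ 631 kPa

Effective surcharge at the founding depth q = γ·D_f = 18.3 × 2.1 = 38.43 kPa.
With d_w = 1.13 m < B, γ̄ = 10.29 + (1.13/1.7) × (18.3 − 10.29) = 15.614 kN/m³.
q_ult = q·N_q + 0.5·γ·B·N_γ
     = 38.43 × 13.2 + 0.5 × 15.614 × 1.7 × 9.32
     = 507.28 + 123.7 = 630.97 kPa.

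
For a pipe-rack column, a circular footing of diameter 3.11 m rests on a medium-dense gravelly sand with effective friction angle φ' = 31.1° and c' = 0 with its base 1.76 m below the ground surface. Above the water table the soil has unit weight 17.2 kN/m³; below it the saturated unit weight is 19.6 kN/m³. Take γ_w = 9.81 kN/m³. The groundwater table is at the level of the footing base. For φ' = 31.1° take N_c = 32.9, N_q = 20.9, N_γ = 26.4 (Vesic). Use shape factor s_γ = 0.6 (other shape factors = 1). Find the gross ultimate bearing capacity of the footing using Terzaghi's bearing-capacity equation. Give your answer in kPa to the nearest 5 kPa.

Overburden at base level: q = 17.2 × 1.76 = 30.272 kPa.
Below the base the soil is submerged, so the ½γBN_γ term uses γ' = 19.6 − 9.81 = 9.79 kN/m³.
Surcharge term q·N_q = 30.272 × 20.9 = 632.68 kPa; self-weight term 0.5·γ·B·N_γ·s_γ = 0.5 × 9.79 × 3.11 × 26.4 × 0.6 = 241.14 kPa.
q_ult = 632.68 + 241.14 = 873.82 kPa.

q_ult ≈ 875 kPa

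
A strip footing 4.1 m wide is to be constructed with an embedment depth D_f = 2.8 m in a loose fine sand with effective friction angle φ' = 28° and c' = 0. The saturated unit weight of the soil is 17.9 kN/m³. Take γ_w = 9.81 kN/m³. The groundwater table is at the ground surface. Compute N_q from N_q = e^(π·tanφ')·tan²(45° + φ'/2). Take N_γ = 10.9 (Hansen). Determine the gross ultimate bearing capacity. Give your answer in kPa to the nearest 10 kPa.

q_ult ≈ 510 kPa

tan28° = 0.5317, so N_q = e^(π×0.5317)·tan²(59°) = 5.314 × 2.77 = 14.72.
With the water table at the surface the whole profile is submerged: γ' = 17.9 − 9.81 = 8.09 kN/m³, so q = γ'·D_f = 22.652 kPa; the same γ' applies in the ½γBN_γ term.
q_ult = q·N_q + 0.5·γ·B·N_γ
     = 22.652 × 14.72 + 0.5 × 8.09 × 4.1 × 10.9
     = 333.43 + 180.77 = 514.21 kPa.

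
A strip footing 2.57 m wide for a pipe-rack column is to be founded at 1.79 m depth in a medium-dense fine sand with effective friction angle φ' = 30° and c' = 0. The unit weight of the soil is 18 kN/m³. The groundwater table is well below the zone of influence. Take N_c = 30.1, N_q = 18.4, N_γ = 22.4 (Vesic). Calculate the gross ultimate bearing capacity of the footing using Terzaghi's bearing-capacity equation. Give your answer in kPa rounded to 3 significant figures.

q = γ·D_f = 18 × 1.79 = 32.22 kPa.
q·N_q = 32.22 × 18.4 = 592.85 kPa
0.5·γ·B·N_γ = 0.5 × 18 × 2.57 × 22.4 = 518.11 kPa
q_ult = 592.85 + 518.11 = 1111 kPa.

q_ult ≈ 1110 kPa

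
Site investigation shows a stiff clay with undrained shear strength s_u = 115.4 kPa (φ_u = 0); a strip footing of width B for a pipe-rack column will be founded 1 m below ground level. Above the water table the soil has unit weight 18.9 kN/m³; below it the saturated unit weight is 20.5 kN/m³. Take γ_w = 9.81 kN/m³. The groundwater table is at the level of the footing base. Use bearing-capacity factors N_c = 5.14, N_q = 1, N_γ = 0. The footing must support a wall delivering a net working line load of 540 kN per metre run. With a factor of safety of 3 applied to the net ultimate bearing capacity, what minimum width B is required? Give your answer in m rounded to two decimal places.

B = 2.73 m

q = γ·D_f = 18.9 × 1 = 18.9 kPa.
c·N_c = 115.4 × 5.14 = 593.16 kPa
q·N_q = 18.9 × 1 = 18.9 kPa
q_ult = 593.16 + 18.9 = 612.06 kPa.
For φ = 0 the ½γBN_γ term vanishes, so q_ult is independent of B. q_net = 612.06 − 18.9 = 593.16 kPa; q_all(net) = 593.16/3 = 197.72 kPa.
Required width B = w / q_all(net) = 540 / 197.72 = 2.731 m.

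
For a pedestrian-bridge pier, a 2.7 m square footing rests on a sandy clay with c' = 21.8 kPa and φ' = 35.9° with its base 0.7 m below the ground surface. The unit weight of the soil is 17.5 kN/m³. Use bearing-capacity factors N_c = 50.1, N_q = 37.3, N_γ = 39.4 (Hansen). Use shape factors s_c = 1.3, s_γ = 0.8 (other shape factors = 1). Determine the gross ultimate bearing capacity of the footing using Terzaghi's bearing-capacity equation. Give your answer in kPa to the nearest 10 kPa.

q_ult ≈ 2620 kPa

Overburden at base level: q = 17.5 × 0.7 = 12.25 kPa.
Cohesion term c·N_c·s_c = 21.8 × 50.1 × 1.3 = 1419.8 kPa; surcharge term q·N_q = 12.25 × 37.3 = 456.92 kPa; self-weight term 0.5·γ·B·N_γ·s_γ = 0.5 × 17.5 × 2.7 × 39.4 × 0.8 = 744.66 kPa.
q_ult = 1419.8 + 456.92 + 744.66 = 2621.4 kPa.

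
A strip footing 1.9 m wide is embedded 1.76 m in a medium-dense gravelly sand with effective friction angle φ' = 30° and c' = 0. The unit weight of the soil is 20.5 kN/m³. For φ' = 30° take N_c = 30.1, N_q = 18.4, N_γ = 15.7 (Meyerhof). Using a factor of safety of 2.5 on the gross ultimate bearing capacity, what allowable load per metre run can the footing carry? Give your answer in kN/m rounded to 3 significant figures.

≈ 737 kN/m

Overburden at base level: q = 20.5 × 1.76 = 36.08 kPa.
Surcharge term q·N_q = 36.08 × 18.4 = 663.87 kPa; self-weight term 0.5·γ·B·N_γ = 0.5 × 20.5 × 1.9 × 15.7 = 305.76 kPa.
q_ult = 663.87 + 305.76 = 969.63 kPa.
Gross allowable pressure q_all = 969.63 / 2.5 = 387.85 kPa.
Allowable wall load = q_all × B = 387.85 × 1.9 = 736.92 kN per metre run.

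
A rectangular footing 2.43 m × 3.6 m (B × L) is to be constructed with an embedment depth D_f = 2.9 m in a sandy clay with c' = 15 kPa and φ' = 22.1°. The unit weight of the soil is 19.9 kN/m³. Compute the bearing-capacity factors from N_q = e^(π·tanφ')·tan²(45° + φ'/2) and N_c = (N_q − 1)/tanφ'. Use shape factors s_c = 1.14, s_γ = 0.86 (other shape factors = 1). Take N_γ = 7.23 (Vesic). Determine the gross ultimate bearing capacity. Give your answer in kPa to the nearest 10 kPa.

tan22.1° = 0.4061, so N_q = e^(π×0.4061)·tan²(56.05°) = 3.581 × 2.206 = 7.9.
N_c = (7.9 − 1)/tan22.1° = 16.99.
Effective surcharge at the founding depth q = γ·D_f = 19.9 × 2.9 = 57.71 kPa.
q_ult = c·N_c·s_c + q·N_q + 0.5·γ·B·N_γ·s_γ
     = 15 × 16.995 × 1.14 + 57.71 × 7.9009 + 0.5 × 19.9 × 2.43 × 7.23 × 0.86
     = 290.61 + 455.96 + 150.34 = 896.91 kPa.

q_ult ≈ 900 kPa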